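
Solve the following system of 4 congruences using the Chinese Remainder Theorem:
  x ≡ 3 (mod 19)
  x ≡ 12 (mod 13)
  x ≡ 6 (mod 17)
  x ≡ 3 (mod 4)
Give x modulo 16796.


Product of moduli M = 19 · 13 · 17 · 4 = 16796.
Merge one congruence at a time:
  Start: x ≡ 3 (mod 19).
  Combine with x ≡ 12 (mod 13); new modulus lcm = 247.
    Write x = 3 + 19·t and substitute into x ≡ 12 (mod 13): 19·t ≡ 12 − 3 = 9 (mod 13).
    Reduce coefficients mod 13: 6·t ≡ 9 (mod 13).
    The inverse of 6 mod 13 is 11 (since 6·11 = 66 = 5·13 + 1), so t ≡ 11·9 = 99 ≡ 8 (mod 13).
    Then x = 3 + 19·8 = 155, valid modulo lcm(19, 13) = 247: x ≡ 155 (mod 247).
  Combine with x ≡ 6 (mod 17); new modulus lcm = 4199.
    Write x = 155 + 247·t and substitute into x ≡ 6 (mod 17): 247·t ≡ 6 − 155 = -149 (mod 17).
    Reduce coefficients mod 17: 9·t ≡ 4 (mod 17).
    The inverse of 9 mod 17 is 2 (since 9·2 = 18 = 1·17 + 1), so t ≡ 2·4 = 8 ≡ 8 (mod 17).
    Then x = 155 + 247·8 = 2131, valid modulo lcm(247, 17) = 4199: x ≡ 2131 (mod 4199).
  Combine with x ≡ 3 (mod 4); new modulus lcm = 16796.
    Write x = 2131 + 4199·t and substitute into x ≡ 3 (mod 4): 4199·t ≡ 3 − 2131 = -2128 (mod 4).
    Reduce coefficients mod 4: 3·t ≡ 0 (mod 4).
    The inverse of 3 mod 4 is 3 (since 3·3 = 9 = 2·4 + 1), so t ≡ 3·0 = 0 ≡ 0 (mod 4).
    Then x = 2131 + 4199·0 = 2131, valid modulo lcm(4199, 4) = 16796: x ≡ 2131 (mod 16796).
Verify against each original: 2131 mod 19 = 3, 2131 mod 13 = 12, 2131 mod 17 = 6, 2131 mod 4 = 3.

x ≡ 2131 (mod 16796).


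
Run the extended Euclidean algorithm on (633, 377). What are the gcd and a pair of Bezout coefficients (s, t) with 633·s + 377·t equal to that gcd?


Euclidean algorithm on (633, 377) — divide until remainder is 0:
  633 = 1 · 377 + 256
  377 = 1 · 256 + 121
  256 = 2 · 121 + 14
  121 = 8 · 14 + 9
  14 = 1 · 9 + 5
  9 = 1 · 5 + 4
  5 = 1 · 4 + 1
  4 = 4 · 1 + 0
gcd(633, 377) = 1.
Track Bezout coefficients alongside the remainders: start with r₀ = 633 = a·1 + b·0 (s = 1, t = 0) and r₁ = 377 = a·0 + b·1 (s = 0, t = 1); each new remainder r_{k+1} = r_{k-1} − q_k·r_k inherits s_{k+1} = s_{k-1} − q_k·s_k, t_{k+1} = t_{k-1} − q_k·t_k, so r_k = a·s_k + b·t_k at every step:
  q = 1: r = 256, s = 1 − 1·0 = 1, t = 0 − 1·1 = -1  (check: 633·1 + 377·(-1) = 256)
  q = 1: r = 121, s = 0 − 1·1 = -1, t = 1 − 1·(-1) = 2  (check: 633·(-1) + 377·2 = 121)
  q = 2: r = 14, s = 1 − 2·(-1) = 3, t = -1 − 2·2 = -5  (check: 633·3 + 377·(-5) = 14)
  q = 8: r = 9, s = -1 − 8·3 = -25, t = 2 − 8·(-5) = 42  (check: 633·(-25) + 377·42 = 9)
  q = 1: r = 5, s = 3 − 1·(-25) = 28, t = -5 − 1·42 = -47  (check: 633·28 + 377·(-47) = 5)
  q = 1: r = 4, s = -25 − 1·28 = -53, t = 42 − 1·(-47) = 89  (check: 633·(-53) + 377·89 = 4)
  q = 1: r = 1, s = 28 − 1·(-53) = 81, t = -47 − 1·89 = -136  (check: 633·81 + 377·(-136) = 1)
The row with r = 1 (the gcd) gives the Bezout coefficients s = 81, t = -136.
Result: 633 · (81) + 377 · (-136) = 1.

gcd(633, 377) = 1; s = 81, t = -136 (check: 633·81 + 377·(-136) = 1).


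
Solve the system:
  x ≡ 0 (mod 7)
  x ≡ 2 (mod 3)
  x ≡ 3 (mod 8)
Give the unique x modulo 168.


Moduli 7, 3, 8 are pairwise coprime; by CRT there is a unique solution modulo M = 7 · 3 · 8 = 168.
Solve pairwise, accumulating the modulus:
  Start with x ≡ 0 (mod 7).
  Combine with x ≡ 2 (mod 3): since gcd(7, 3) = 1, we get a unique residue mod 21.
    Write x = 0 + 7·t and substitute into x ≡ 2 (mod 3): 7·t ≡ 2 − 0 = 2 (mod 3).
    Reduce coefficients mod 3: 1·t ≡ 2 (mod 3).
    So t ≡ 2 (mod 3).
    Then x = 0 + 7·2 = 14, valid modulo lcm(7, 3) = 21: x ≡ 14 (mod 21).
  Combine with x ≡ 3 (mod 8): since gcd(21, 8) = 1, we get a unique residue mod 168.
    Write x = 14 + 21·t and substitute into x ≡ 3 (mod 8): 21·t ≡ 3 − 14 = -11 (mod 8).
    Reduce coefficients mod 8: 5·t ≡ 5 (mod 8).
    The inverse of 5 mod 8 is 5 (since 5·5 = 25 = 3·8 + 1), so t ≡ 5·5 = 25 ≡ 1 (mod 8).
    Then x = 14 + 21·1 = 35, valid modulo lcm(21, 8) = 168: x ≡ 35 (mod 168).
Verify: 35 mod 7 = 0 ✓, 35 mod 3 = 2 ✓, 35 mod 8 = 3 ✓.

x ≡ 35 (mod 168).


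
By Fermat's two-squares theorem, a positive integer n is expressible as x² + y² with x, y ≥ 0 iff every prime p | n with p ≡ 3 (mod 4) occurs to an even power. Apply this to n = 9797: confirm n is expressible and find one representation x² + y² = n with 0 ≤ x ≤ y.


Step 1: Factor n = 9797 = 97 · 101.
Step 2: Check the mod-4 condition on each prime factor: 97 ≡ 1 (mod 4), exponent 1; 101 ≡ 1 (mod 4), exponent 1.
All primes ≡ 3 (mod 4) appear to even exponent (or don't appear), so by the two-squares theorem n IS expressible as a sum of two squares.
Step 3: Build a representation. Here n = 97 · 101 is a product of primes ≡ 1 (mod 4). Each prime p ≡ 1 (mod 4) is itself a sum of two squares; find a² by testing p − a² for a perfect square:
  97: 97 − 1² = 96, 97 − 2² = 93, 97 − 3² = 88, 97 − 4² = 81 = 9² ⇒ 97 = 4² + 9².
  101: 101 − 1² = 100 = 10² ⇒ 101 = 1² + 10².
  Combine using the Brahmagupta–Fibonacci identity (a² + b²)(c² + d²) = (ac − bd)² + (ad + bc)² = (ac + bd)² + (ad − bc)²:
  97 · 101 = 9797: from (4² + 9²)(1² + 10²), take (4·1 − 9·10, 4·10 + 9·1) = (4 − 90, 40 + 9) = (-86, 49); dropping signs (only squares matter) gives (86, 49); check 86² + 49² = 7396 + 2401 = 9797 ✓.
Step 4: Order so x ≤ y and verify: 49² + 86² = 2401 + 7396 = 9797 = n. ✓

n = 9797 = 49² + 86² (one valid representation with x ≤ y).


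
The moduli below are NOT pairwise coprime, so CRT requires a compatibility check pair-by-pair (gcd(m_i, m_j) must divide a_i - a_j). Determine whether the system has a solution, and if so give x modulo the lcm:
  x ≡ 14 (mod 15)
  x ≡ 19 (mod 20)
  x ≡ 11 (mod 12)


Moduli 15, 20, 12 are not pairwise coprime, so CRT works modulo lcm(m_i) when all pairwise compatibility conditions hold.
Pairwise compatibility: gcd(m_i, m_j) must divide a_i - a_j for every pair.
Merge one congruence at a time:
  Start: x ≡ 14 (mod 15).
  Combine with x ≡ 19 (mod 20): gcd(15, 20) = 5; 19 - 14 = 5, which IS divisible by 5, so compatible.
    Write x = 14 + 15·t and substitute into x ≡ 19 (mod 20): 15·t ≡ 19 − 14 = 5 (mod 20).
    Divide the congruence (and modulus) by g = 5: 3·t ≡ 1 (mod 4).
    The inverse of 3 mod 4 is 3 (since 3·3 = 9 = 2·4 + 1), so t ≡ 3·1 = 3 ≡ 3 (mod 4).
    Then x = 14 + 15·3 = 59, valid modulo lcm(15, 20) = 60: x ≡ 59 (mod 60).
  Combine with x ≡ 11 (mod 12): gcd(60, 12) = 12; 11 - 59 = -48, which IS divisible by 12, so compatible.
    Write x = 59 + 60·t and substitute into x ≡ 11 (mod 12): 60·t ≡ 11 − 59 = -48 (mod 12).
    Divide the congruence (and modulus) by g = 12: 5·t ≡ -4 (mod 1).
    Modulo 1 every t works; take t = 0.
    Then x = 59 + 60·0 = 59, valid modulo lcm(60, 12) = 60: x ≡ 59 (mod 60).
Verify: 59 mod 15 = 14, 59 mod 20 = 19, 59 mod 12 = 11.

x ≡ 59 (mod 60).


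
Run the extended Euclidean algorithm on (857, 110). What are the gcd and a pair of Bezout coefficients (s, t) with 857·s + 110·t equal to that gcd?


Euclidean algorithm on (857, 110) — divide until remainder is 0:
  857 = 7 · 110 + 87
  110 = 1 · 87 + 23
  87 = 3 · 23 + 18
  23 = 1 · 18 + 5
  18 = 3 · 5 + 3
  5 = 1 · 3 + 2
  3 = 1 · 2 + 1
  2 = 2 · 1 + 0
gcd(857, 110) = 1.
Track Bezout coefficients alongside the remainders: start with r₀ = 857 = a·1 + b·0 (s = 1, t = 0) and r₁ = 110 = a·0 + b·1 (s = 0, t = 1); each new remainder r_{k+1} = r_{k-1} − q_k·r_k inherits s_{k+1} = s_{k-1} − q_k·s_k, t_{k+1} = t_{k-1} − q_k·t_k, so r_k = a·s_k + b·t_k at every step:
  q = 7: r = 87, s = 1 − 7·0 = 1, t = 0 − 7·1 = -7  (check: 857·1 + 110·(-7) = 87)
  q = 1: r = 23, s = 0 − 1·1 = -1, t = 1 − 1·(-7) = 8  (check: 857·(-1) + 110·8 = 23)
  q = 3: r = 18, s = 1 − 3·(-1) = 4, t = -7 − 3·8 = -31  (check: 857·4 + 110·(-31) = 18)
  q = 1: r = 5, s = -1 − 1·4 = -5, t = 8 − 1·(-31) = 39  (check: 857·(-5) + 110·39 = 5)
  q = 3: r = 3, s = 4 − 3·(-5) = 19, t = -31 − 3·39 = -148  (check: 857·19 + 110·(-148) = 3)
  q = 1: r = 2, s = -5 − 1·19 = -24, t = 39 − 1·(-148) = 187  (check: 857·(-24) + 110·187 = 2)
  q = 1: r = 1, s = 19 − 1·(-24) = 43, t = -148 − 1·187 = -335  (check: 857·43 + 110·(-335) = 1)
The row with r = 1 (the gcd) gives the Bezout coefficients s = 43, t = -335.
Result: 857 · (43) + 110 · (-335) = 1.

gcd(857, 110) = 1; s = 43, t = -335 (check: 857·43 + 110·(-335) = 1).


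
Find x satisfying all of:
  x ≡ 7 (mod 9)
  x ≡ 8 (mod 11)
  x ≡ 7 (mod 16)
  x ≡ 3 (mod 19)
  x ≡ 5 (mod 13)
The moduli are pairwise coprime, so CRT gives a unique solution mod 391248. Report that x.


Product of moduli M = 9 · 11 · 16 · 19 · 13 = 391248.
Merge one congruence at a time:
  Start: x ≡ 7 (mod 9).
  Combine with x ≡ 8 (mod 11); new modulus lcm = 99.
    Write x = 7 + 9·t and substitute into x ≡ 8 (mod 11): 9·t ≡ 8 − 7 = 1 (mod 11).
    The inverse of 9 mod 11 is 5 (since 9·5 = 45 = 4·11 + 1), so t ≡ 5·1 = 5 ≡ 5 (mod 11).
    Then x = 7 + 9·5 = 52, valid modulo lcm(9, 11) = 99: x ≡ 52 (mod 99).
  Combine with x ≡ 7 (mod 16); new modulus lcm = 1584.
    Write x = 52 + 99·t and substitute into x ≡ 7 (mod 16): 99·t ≡ 7 − 52 = -45 (mod 16).
    Reduce coefficients mod 16: 3·t ≡ 3 (mod 16).
    The inverse of 3 mod 16 is 11 (since 3·11 = 33 = 2·16 + 1), so t ≡ 11·3 = 33 ≡ 1 (mod 16).
    Then x = 52 + 99·1 = 151, valid modulo lcm(99, 16) = 1584: x ≡ 151 (mod 1584).
  Combine with x ≡ 3 (mod 19); new modulus lcm = 30096.
    Write x = 151 + 1584·t and substitute into x ≡ 3 (mod 19): 1584·t ≡ 3 − 151 = -148 (mod 19).
    Reduce coefficients mod 19: 7·t ≡ 4 (mod 19).
    The inverse of 7 mod 19 is 11 (since 7·11 = 77 = 4·19 + 1), so t ≡ 11·4 = 44 ≡ 6 (mod 19).
    Then x = 151 + 1584·6 = 9655, valid modulo lcm(1584, 19) = 30096: x ≡ 9655 (mod 30096).
  Combine with x ≡ 5 (mod 13); new modulus lcm = 391248.
    Write x = 9655 + 30096·t and substitute into x ≡ 5 (mod 13): 30096·t ≡ 5 − 9655 = -9650 (mod 13).
    Reduce coefficients mod 13: 1·t ≡ 9 (mod 13).
    So t ≡ 9 (mod 13).
    Then x = 9655 + 30096·9 = 280519, valid modulo lcm(30096, 13) = 391248: x ≡ 280519 (mod 391248).
Verify against each original: 280519 mod 9 = 7, 280519 mod 11 = 8, 280519 mod 16 = 7, 280519 mod 19 = 3, 280519 mod 13 = 5.

x ≡ 280519 (mod 391248).


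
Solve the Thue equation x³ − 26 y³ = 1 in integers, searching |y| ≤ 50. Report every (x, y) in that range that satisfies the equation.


The equation is x³ - 26y³ = 1. For fixed y, x³ = 26·y³ + 1, so a solution requires the RHS to be a perfect cube.
Strategy: iterate y from -50 to 50, compute RHS = 26·y³ + 1, and check whether it is a (positive or negative) perfect cube.
Check small values of y:
  y = 0: RHS = 1 = (1)³ ⇒ x = 1 works.
  y = 1: RHS = 27 = (3)³ ⇒ x = 3 works.
  y = -1: RHS = -25 is not a perfect cube.
  y = 2: RHS = 209 is not a perfect cube.
  y = -2: RHS = -207 is not a perfect cube.
  y = 3: RHS = 703 is not a perfect cube.
  y = -3: RHS = -701 is not a perfect cube.
Continuing the search up to |y| = 50 finds no further solutions beyond those listed.
Collected solutions: (1, 0), (3, 1).

Solutions (with |y| ≤ 50): (1, 0), (3, 1).


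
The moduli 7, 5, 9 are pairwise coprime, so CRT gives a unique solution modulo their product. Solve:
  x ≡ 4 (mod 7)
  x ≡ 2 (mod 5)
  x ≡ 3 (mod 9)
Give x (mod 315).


Moduli 7, 5, 9 are pairwise coprime; by CRT there is a unique solution modulo M = 7 · 5 · 9 = 315.
Solve pairwise, accumulating the modulus:
  Start with x ≡ 4 (mod 7).
  Combine with x ≡ 2 (mod 5): since gcd(7, 5) = 1, we get a unique residue mod 35.
    Write x = 4 + 7·t and substitute into x ≡ 2 (mod 5): 7·t ≡ 2 − 4 = -2 (mod 5).
    Reduce coefficients mod 5: 2·t ≡ 3 (mod 5).
    The inverse of 2 mod 5 is 3 (since 2·3 = 6 = 1·5 + 1), so t ≡ 3·3 = 9 ≡ 4 (mod 5).
    Then x = 4 + 7·4 = 32, valid modulo lcm(7, 5) = 35: x ≡ 32 (mod 35).
  Combine with x ≡ 3 (mod 9): since gcd(35, 9) = 1, we get a unique residue mod 315.
    Write x = 32 + 35·t and substitute into x ≡ 3 (mod 9): 35·t ≡ 3 − 32 = -29 (mod 9).
    Reduce coefficients mod 9: 8·t ≡ 7 (mod 9).
    The inverse of 8 mod 9 is 8 (since 8·8 = 64 = 7·9 + 1), so t ≡ 8·7 = 56 ≡ 2 (mod 9).
    Then x = 32 + 35·2 = 102, valid modulo lcm(35, 9) = 315: x ≡ 102 (mod 315).
Verify: 102 mod 7 = 4 ✓, 102 mod 5 = 2 ✓, 102 mod 9 = 3 ✓.

x ≡ 102 (mod 315).


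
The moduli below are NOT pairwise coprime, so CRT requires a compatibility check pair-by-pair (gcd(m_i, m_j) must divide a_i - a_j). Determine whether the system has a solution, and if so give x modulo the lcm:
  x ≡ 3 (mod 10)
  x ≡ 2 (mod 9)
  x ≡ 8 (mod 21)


Moduli 10, 9, 21 are not pairwise coprime, so CRT works modulo lcm(m_i) when all pairwise compatibility conditions hold.
Pairwise compatibility: gcd(m_i, m_j) must divide a_i - a_j for every pair.
Merge one congruence at a time:
  Start: x ≡ 3 (mod 10).
  Combine with x ≡ 2 (mod 9): gcd(10, 9) = 1; 2 - 3 = -1, which IS divisible by 1, so compatible.
    Write x = 3 + 10·t and substitute into x ≡ 2 (mod 9): 10·t ≡ 2 − 3 = -1 (mod 9).
    Reduce coefficients mod 9: 1·t ≡ 8 (mod 9).
    So t ≡ 8 (mod 9).
    Then x = 3 + 10·8 = 83, valid modulo lcm(10, 9) = 90: x ≡ 83 (mod 90).
  Combine with x ≡ 8 (mod 21): gcd(90, 21) = 3; 8 - 83 = -75, which IS divisible by 3, so compatible.
    Write x = 83 + 90·t and substitute into x ≡ 8 (mod 21): 90·t ≡ 8 − 83 = -75 (mod 21).
    Divide the congruence (and modulus) by g = 3: 30·t ≡ -25 (mod 7).
    Reduce coefficients mod 7: 2·t ≡ 3 (mod 7).
    The inverse of 2 mod 7 is 4 (since 2·4 = 8 = 1·7 + 1), so t ≡ 4·3 = 12 ≡ 5 (mod 7).
    Then x = 83 + 90·5 = 533, valid modulo lcm(90, 21) = 630: x ≡ 533 (mod 630).
Verify: 533 mod 10 = 3, 533 mod 9 = 2, 533 mod 21 = 8.

x ≡ 533 (mod 630).


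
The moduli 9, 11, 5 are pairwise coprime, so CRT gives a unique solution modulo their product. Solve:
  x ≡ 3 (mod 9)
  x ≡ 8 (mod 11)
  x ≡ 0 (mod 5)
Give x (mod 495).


Moduli 9, 11, 5 are pairwise coprime; by CRT there is a unique solution modulo M = 9 · 11 · 5 = 495.
Solve pairwise, accumulating the modulus:
  Start with x ≡ 3 (mod 9).
  Combine with x ≡ 8 (mod 11): since gcd(9, 11) = 1, we get a unique residue mod 99.
    Write x = 3 + 9·t and substitute into x ≡ 8 (mod 11): 9·t ≡ 8 − 3 = 5 (mod 11).
    The inverse of 9 mod 11 is 5 (since 9·5 = 45 = 4·11 + 1), so t ≡ 5·5 = 25 ≡ 3 (mod 11).
    Then x = 3 + 9·3 = 30, valid modulo lcm(9, 11) = 99: x ≡ 30 (mod 99).
  Combine with x ≡ 0 (mod 5): since gcd(99, 5) = 1, we get a unique residue mod 495.
    Write x = 30 + 99·t and substitute into x ≡ 0 (mod 5): 99·t ≡ 0 − 30 = -30 (mod 5).
    Reduce coefficients mod 5: 4·t ≡ 0 (mod 5).
    The inverse of 4 mod 5 is 4 (since 4·4 = 16 = 3·5 + 1), so t ≡ 4·0 = 0 ≡ 0 (mod 5).
    Then x = 30 + 99·0 = 30, valid modulo lcm(99, 5) = 495: x ≡ 30 (mod 495).
Verify: 30 mod 9 = 3 ✓, 30 mod 11 = 8 ✓, 30 mod 5 = 0 ✓.

x ≡ 30 (mod 495).


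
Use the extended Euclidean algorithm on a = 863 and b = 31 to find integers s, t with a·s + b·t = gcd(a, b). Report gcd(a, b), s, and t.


Euclidean algorithm on (863, 31) — divide until remainder is 0:
  863 = 27 · 31 + 26
  31 = 1 · 26 + 5
  26 = 5 · 5 + 1
  5 = 5 · 1 + 0
gcd(863, 31) = 1.
Track Bezout coefficients alongside the remainders: start with r₀ = 863 = a·1 + b·0 (s = 1, t = 0) and r₁ = 31 = a·0 + b·1 (s = 0, t = 1); each new remainder r_{k+1} = r_{k-1} − q_k·r_k inherits s_{k+1} = s_{k-1} − q_k·s_k, t_{k+1} = t_{k-1} − q_k·t_k, so r_k = a·s_k + b·t_k at every step:
  q = 27: r = 26, s = 1 − 27·0 = 1, t = 0 − 27·1 = -27  (check: 863·1 + 31·(-27) = 26)
  q = 1: r = 5, s = 0 − 1·1 = -1, t = 1 − 1·(-27) = 28  (check: 863·(-1) + 31·28 = 5)
  q = 5: r = 1, s = 1 − 5·(-1) = 6, t = -27 − 5·28 = -167  (check: 863·6 + 31·(-167) = 1)
The row with r = 1 (the gcd) gives the Bezout coefficients s = 6, t = -167.
Result: 863 · (6) + 31 · (-167) = 1.

gcd(863, 31) = 1; s = 6, t = -167 (check: 863·6 + 31·(-167) = 1).


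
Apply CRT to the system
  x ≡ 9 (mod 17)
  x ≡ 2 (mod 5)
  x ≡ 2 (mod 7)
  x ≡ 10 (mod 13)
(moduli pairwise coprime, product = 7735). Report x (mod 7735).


Product of moduli M = 17 · 5 · 7 · 13 = 7735.
Merge one congruence at a time:
  Start: x ≡ 9 (mod 17).
  Combine with x ≡ 2 (mod 5); new modulus lcm = 85.
    Write x = 9 + 17·t and substitute into x ≡ 2 (mod 5): 17·t ≡ 2 − 9 = -7 (mod 5).
    Reduce coefficients mod 5: 2·t ≡ 3 (mod 5).
    The inverse of 2 mod 5 is 3 (since 2·3 = 6 = 1·5 + 1), so t ≡ 3·3 = 9 ≡ 4 (mod 5).
    Then x = 9 + 17·4 = 77, valid modulo lcm(17, 5) = 85: x ≡ 77 (mod 85).
  Combine with x ≡ 2 (mod 7); new modulus lcm = 595.
    Write x = 77 + 85·t and substitute into x ≡ 2 (mod 7): 85·t ≡ 2 − 77 = -75 (mod 7).
    Reduce coefficients mod 7: 1·t ≡ 2 (mod 7).
    So t ≡ 2 (mod 7).
    Then x = 77 + 85·2 = 247, valid modulo lcm(85, 7) = 595: x ≡ 247 (mod 595).
  Combine with x ≡ 10 (mod 13); new modulus lcm = 7735.
    Write x = 247 + 595·t and substitute into x ≡ 10 (mod 13): 595·t ≡ 10 − 247 = -237 (mod 13).
    Reduce coefficients mod 13: 10·t ≡ 10 (mod 13).
    The inverse of 10 mod 13 is 4 (since 10·4 = 40 = 3·13 + 1), so t ≡ 4·10 = 40 ≡ 1 (mod 13).
    Then x = 247 + 595·1 = 842, valid modulo lcm(595, 13) = 7735: x ≡ 842 (mod 7735).
Verify against each original: 842 mod 17 = 9, 842 mod 5 = 2, 842 mod 7 = 2, 842 mod 13 = 10.

x ≡ 842 (mod 7735).


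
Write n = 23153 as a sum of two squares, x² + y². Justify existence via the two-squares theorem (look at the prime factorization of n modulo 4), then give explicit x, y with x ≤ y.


Step 1: Factor n = 23153 = 13^2 · 137.
Step 2: Check the mod-4 condition on each prime factor: 13 ≡ 1 (mod 4), exponent 2; 137 ≡ 1 (mod 4), exponent 1.
All primes ≡ 3 (mod 4) appear to even exponent (or don't appear), so by the two-squares theorem n IS expressible as a sum of two squares.
Step 3: Build a representation. Here n = 13 · 13 · 137 is a product of primes ≡ 1 (mod 4). Each prime p ≡ 1 (mod 4) is itself a sum of two squares; find a² by testing p − a² for a perfect square:
  13: 13 − 1² = 12, 13 − 2² = 9 = 3² ⇒ 13 = 2² + 3².
  137: 137 − 1² = 136, 137 − 2² = 133, 137 − 3² = 128, 137 − 4² = 121 = 11² ⇒ 137 = 4² + 11².
  Combine using the Brahmagupta–Fibonacci identity (a² + b²)(c² + d²) = (ac − bd)² + (ad + bc)² = (ac + bd)² + (ad − bc)²:
  13 · 13 = 169: from (2² + 3²)(2² + 3²), take (2·2 − 3·3, 2·3 + 3·2) = (4 − 9, 6 + 6) = (-5, 12); dropping signs (only squares matter) gives (5, 12); check 5² + 12² = 25 + 144 = 169 ✓.
  169 · 137 = 23153: from (5² + 12²)(4² + 11²), take (5·4 − 12·11, 5·11 + 12·4) = (20 − 132, 55 + 48) = (-112, 103); dropping signs (only squares matter) gives (112, 103); check 112² + 103² = 12544 + 10609 = 23153 ✓.
Step 4: Order so x ≤ y and verify: 103² + 112² = 10609 + 12544 = 23153 = n. ✓

n = 23153 = 103² + 112² (one valid representation with x ≤ y).


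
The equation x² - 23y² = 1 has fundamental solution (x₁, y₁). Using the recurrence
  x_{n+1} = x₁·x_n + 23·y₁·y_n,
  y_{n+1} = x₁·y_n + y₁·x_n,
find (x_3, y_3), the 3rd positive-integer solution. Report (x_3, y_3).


Step 1: Find the fundamental solution (x₁, y₁) of x² - 23y² = 1.
  Expand √23 as a continued fraction. a₀ = ⌊√23⌋ = 4; iterate m_{k+1} = d_k·a_k − m_k, d_{k+1} = (23 − m_{k+1}²)/d_k, a_{k+1} = ⌊(a₀ + m_{k+1})/d_{k+1}⌋ (starting m₀ = 0, d₀ = 1), with convergents p_k = a_k·p_{k-1} + p_{k-2}, q_k = a_k·q_{k-1} + q_{k-2} (p₋₁ = 1, q₋₁ = 0):
  k = 0: a₀ = 4; p₀/q₀ = 4/1; p₀² − 23·q₀² = 16 − 23 = -7.
  k = 1: m = 4, d = 7, a = ⌊(4 + 4)/7⌋ = 1; p/q = (1·4 + 1)/(1·1 + 0) = 5/1; p² − 23·q² = 25 − 23 = 2.
  k = 2: m = 3, d = 2, a = ⌊(4 + 3)/2⌋ = 3; p/q = (3·5 + 4)/(3·1 + 1) = 19/4; p² − 23·q² = 361 − 368 = -7.
  k = 3: m = 3, d = 7, a = ⌊(4 + 3)/7⌋ = 1; p/q = (1·19 + 5)/(1·4 + 1) = 24/5; p² − 23·q² = 576 − 575 = 1.
  The first convergent with p² − 23·q² = 1 gives the fundamental solution (x₁, y₁) = (24, 5).
Step 2: Apply the recurrence (x_{n+1}, y_{n+1}) = (x₁x_n + 23y₁y_n, x₁y_n + y₁x_n) repeatedly.
  From (x_1, y_1) = (24, 5): x_2 = 24·24 + 23·5·5 = 1151; y_2 = 24·5 + 5·24 = 240.
  From (x_2, y_2) = (1151, 240): x_3 = 24·1151 + 23·5·240 = 55224; y_3 = 24·240 + 5·1151 = 11515.
Step 3: Verify x_3² - 23·y_3² = 3049690176 - 3049690175 = 1 (should be 1). ✓

(x_1, y_1) = (24, 5); (x_3, y_3) = (55224, 11515).


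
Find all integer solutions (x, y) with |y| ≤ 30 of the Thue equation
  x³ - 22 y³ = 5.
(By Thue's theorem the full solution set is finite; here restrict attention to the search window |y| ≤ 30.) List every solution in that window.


The equation is x³ - 22y³ = 5. For fixed y, x³ = 22·y³ + 5, so a solution requires the RHS to be a perfect cube.
Strategy: iterate y from -30 to 30, compute RHS = 22·y³ + 5, and check whether it is a (positive or negative) perfect cube.
Check small values of y:
  y = 0: RHS = 5 is not a perfect cube.
  y = 1: RHS = 27 = (3)³ ⇒ x = 3 works.
  y = -1: RHS = -17 is not a perfect cube.
  y = 2: RHS = 181 is not a perfect cube.
  y = -2: RHS = -171 is not a perfect cube.
  y = 3: RHS = 599 is not a perfect cube.
  y = -3: RHS = -589 is not a perfect cube.
Continuing the search up to |y| = 30 finds no further solutions beyond those listed.
Collected solutions: (3, 1).

Solutions (with |y| ≤ 30): (3, 1).


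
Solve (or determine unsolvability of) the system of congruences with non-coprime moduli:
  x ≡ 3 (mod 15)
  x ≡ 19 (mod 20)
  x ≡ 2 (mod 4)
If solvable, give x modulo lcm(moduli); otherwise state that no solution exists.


Moduli 15, 20, 4 are not pairwise coprime, so CRT works modulo lcm(m_i) when all pairwise compatibility conditions hold.
Pairwise compatibility: gcd(m_i, m_j) must divide a_i - a_j for every pair.
Merge one congruence at a time:
  Start: x ≡ 3 (mod 15).
  Combine with x ≡ 19 (mod 20): gcd(15, 20) = 5, and 19 - 3 = 16 is NOT divisible by 5.
    ⇒ system is inconsistent (no integer solution).

No solution (the system is inconsistent).


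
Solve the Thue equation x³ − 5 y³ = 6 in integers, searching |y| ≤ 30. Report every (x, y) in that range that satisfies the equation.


The equation is x³ - 5y³ = 6. For fixed y, x³ = 5·y³ + 6, so a solution requires the RHS to be a perfect cube.
Strategy: iterate y from -30 to 30, compute RHS = 5·y³ + 6, and check whether it is a (positive or negative) perfect cube.
Check small values of y:
  y = 0: RHS = 6 is not a perfect cube.
  y = 1: RHS = 11 is not a perfect cube.
  y = -1: RHS = 1 = (1)³ ⇒ x = 1 works.
  y = 2: RHS = 46 is not a perfect cube.
  y = -2: RHS = -34 is not a perfect cube.
  y = 3: RHS = 141 is not a perfect cube.
  y = -3: RHS = -129 is not a perfect cube.
Continuing the search up to |y| = 30 finds no further solutions beyond those listed.
Collected solutions: (1, -1).

Solutions (with |y| ≤ 30): (1, -1).


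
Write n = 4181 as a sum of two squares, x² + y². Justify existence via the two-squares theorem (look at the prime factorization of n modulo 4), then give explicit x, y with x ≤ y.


Step 1: Factor n = 4181 = 37 · 113.
Step 2: Check the mod-4 condition on each prime factor: 37 ≡ 1 (mod 4), exponent 1; 113 ≡ 1 (mod 4), exponent 1.
All primes ≡ 3 (mod 4) appear to even exponent (or don't appear), so by the two-squares theorem n IS expressible as a sum of two squares.
Step 3: Build a representation. Here n = 37 · 113 is a product of primes ≡ 1 (mod 4). Each prime p ≡ 1 (mod 4) is itself a sum of two squares; find a² by testing p − a² for a perfect square:
  37: 37 − 1² = 36 = 6² ⇒ 37 = 1² + 6².
  113: 113 − 1² = 112, 113 − 2² = 109, 113 − 3² = 104, 113 − 4² = 97, 113 − 5² = 88, 113 − 6² = 77, 113 − 7² = 64 = 8² ⇒ 113 = 7² + 8².
  Combine using the Brahmagupta–Fibonacci identity (a² + b²)(c² + d²) = (ac − bd)² + (ad + bc)² = (ac + bd)² + (ad − bc)²:
  37 · 113 = 4181: from (1² + 6²)(7² + 8²), take (1·7 − 6·8, 1·8 + 6·7) = (7 − 48, 8 + 42) = (-41, 50); dropping signs (only squares matter) gives (41, 50); check 41² + 50² = 1681 + 2500 = 4181 ✓.
Step 4: Order so x ≤ y and verify: 41² + 50² = 1681 + 2500 = 4181 = n. ✓

n = 4181 = 41² + 50² (one valid representation with x ≤ y).


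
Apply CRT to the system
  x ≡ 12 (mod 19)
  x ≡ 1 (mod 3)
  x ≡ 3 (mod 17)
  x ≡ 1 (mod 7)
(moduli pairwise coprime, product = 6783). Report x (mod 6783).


Product of moduli M = 19 · 3 · 17 · 7 = 6783.
Merge one congruence at a time:
  Start: x ≡ 12 (mod 19).
  Combine with x ≡ 1 (mod 3); new modulus lcm = 57.
    Write x = 12 + 19·t and substitute into x ≡ 1 (mod 3): 19·t ≡ 1 − 12 = -11 (mod 3).
    Reduce coefficients mod 3: 1·t ≡ 1 (mod 3).
    So t ≡ 1 (mod 3).
    Then x = 12 + 19·1 = 31, valid modulo lcm(19, 3) = 57: x ≡ 31 (mod 57).
  Combine with x ≡ 3 (mod 17); new modulus lcm = 969.
    Write x = 31 + 57·t and substitute into x ≡ 3 (mod 17): 57·t ≡ 3 − 31 = -28 (mod 17).
    Reduce coefficients mod 17: 6·t ≡ 6 (mod 17).
    The inverse of 6 mod 17 is 3 (since 6·3 = 18 = 1·17 + 1), so t ≡ 3·6 = 18 ≡ 1 (mod 17).
    Then x = 31 + 57·1 = 88, valid modulo lcm(57, 17) = 969: x ≡ 88 (mod 969).
  Combine with x ≡ 1 (mod 7); new modulus lcm = 6783.
    Write x = 88 + 969·t and substitute into x ≡ 1 (mod 7): 969·t ≡ 1 − 88 = -87 (mod 7).
    Reduce coefficients mod 7: 3·t ≡ 4 (mod 7).
    The inverse of 3 mod 7 is 5 (since 3·5 = 15 = 2·7 + 1), so t ≡ 5·4 = 20 ≡ 6 (mod 7).
    Then x = 88 + 969·6 = 5902, valid modulo lcm(969, 7) = 6783: x ≡ 5902 (mod 6783).
Verify against each original: 5902 mod 19 = 12, 5902 mod 3 = 1, 5902 mod 17 = 3, 5902 mod 7 = 1.

x ≡ 5902 (mod 6783).


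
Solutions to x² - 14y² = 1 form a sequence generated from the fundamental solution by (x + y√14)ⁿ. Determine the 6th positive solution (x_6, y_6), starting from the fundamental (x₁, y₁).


Step 1: Find the fundamental solution (x₁, y₁) of x² - 14y² = 1.
  Expand √14 as a continued fraction. a₀ = ⌊√14⌋ = 3; iterate m_{k+1} = d_k·a_k − m_k, d_{k+1} = (14 − m_{k+1}²)/d_k, a_{k+1} = ⌊(a₀ + m_{k+1})/d_{k+1}⌋ (starting m₀ = 0, d₀ = 1), with convergents p_k = a_k·p_{k-1} + p_{k-2}, q_k = a_k·q_{k-1} + q_{k-2} (p₋₁ = 1, q₋₁ = 0):
  k = 0: a₀ = 3; p₀/q₀ = 3/1; p₀² − 14·q₀² = 9 − 14 = -5.
  k = 1: m = 3, d = 5, a = ⌊(3 + 3)/5⌋ = 1; p/q = (1·3 + 1)/(1·1 + 0) = 4/1; p² − 14·q² = 16 − 14 = 2.
  k = 2: m = 2, d = 2, a = ⌊(3 + 2)/2⌋ = 2; p/q = (2·4 + 3)/(2·1 + 1) = 11/3; p² − 14·q² = 121 − 126 = -5.
  k = 3: m = 2, d = 5, a = ⌊(3 + 2)/5⌋ = 1; p/q = (1·11 + 4)/(1·3 + 1) = 15/4; p² − 14·q² = 225 − 224 = 1.
  The first convergent with p² − 14·q² = 1 gives the fundamental solution (x₁, y₁) = (15, 4).
Step 2: Apply the recurrence (x_{n+1}, y_{n+1}) = (x₁x_n + 14y₁y_n, x₁y_n + y₁x_n) repeatedly.
  From (x_1, y_1) = (15, 4): x_2 = 15·15 + 14·4·4 = 449; y_2 = 15·4 + 4·15 = 120.
  From (x_2, y_2) = (449, 120): x_3 = 15·449 + 14·4·120 = 13455; y_3 = 15·120 + 4·449 = 3596.
  From (x_3, y_3) = (13455, 3596): x_4 = 15·13455 + 14·4·3596 = 403201; y_4 = 15·3596 + 4·13455 = 107760.
  From (x_4, y_4) = (403201, 107760): x_5 = 15·403201 + 14·4·107760 = 12082575; y_5 = 15·107760 + 4·403201 = 3229204.
  From (x_5, y_5) = (12082575, 3229204): x_6 = 15·12082575 + 14·4·3229204 = 362074049; y_6 = 15·3229204 + 4·12082575 = 96768360.
Step 3: Verify x_6² - 14·y_6² = 131097616959254401 - 131097616959254400 = 1 (should be 1). ✓

(x_1, y_1) = (15, 4); (x_6, y_6) = (362074049, 96768360).


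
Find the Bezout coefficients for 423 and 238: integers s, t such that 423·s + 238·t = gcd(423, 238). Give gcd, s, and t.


Euclidean algorithm on (423, 238) — divide until remainder is 0:
  423 = 1 · 238 + 185
  238 = 1 · 185 + 53
  185 = 3 · 53 + 26
  53 = 2 · 26 + 1
  26 = 26 · 1 + 0
gcd(423, 238) = 1.
Track Bezout coefficients alongside the remainders: start with r₀ = 423 = a·1 + b·0 (s = 1, t = 0) and r₁ = 238 = a·0 + b·1 (s = 0, t = 1); each new remainder r_{k+1} = r_{k-1} − q_k·r_k inherits s_{k+1} = s_{k-1} − q_k·s_k, t_{k+1} = t_{k-1} − q_k·t_k, so r_k = a·s_k + b·t_k at every step:
  q = 1: r = 185, s = 1 − 1·0 = 1, t = 0 − 1·1 = -1  (check: 423·1 + 238·(-1) = 185)
  q = 1: r = 53, s = 0 − 1·1 = -1, t = 1 − 1·(-1) = 2  (check: 423·(-1) + 238·2 = 53)
  q = 3: r = 26, s = 1 − 3·(-1) = 4, t = -1 − 3·2 = -7  (check: 423·4 + 238·(-7) = 26)
  q = 2: r = 1, s = -1 − 2·4 = -9, t = 2 − 2·(-7) = 16  (check: 423·(-9) + 238·16 = 1)
The row with r = 1 (the gcd) gives the Bezout coefficients s = -9, t = 16.
Result: 423 · (-9) + 238 · (16) = 1.

gcd(423, 238) = 1; s = -9, t = 16 (check: 423·(-9) + 238·16 = 1).


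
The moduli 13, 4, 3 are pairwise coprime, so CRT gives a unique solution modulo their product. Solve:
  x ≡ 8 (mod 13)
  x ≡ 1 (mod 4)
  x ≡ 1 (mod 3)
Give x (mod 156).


Moduli 13, 4, 3 are pairwise coprime; by CRT there is a unique solution modulo M = 13 · 4 · 3 = 156.
Solve pairwise, accumulating the modulus:
  Start with x ≡ 8 (mod 13).
  Combine with x ≡ 1 (mod 4): since gcd(13, 4) = 1, we get a unique residue mod 52.
    Write x = 8 + 13·t and substitute into x ≡ 1 (mod 4): 13·t ≡ 1 − 8 = -7 (mod 4).
    Reduce coefficients mod 4: 1·t ≡ 1 (mod 4).
    So t ≡ 1 (mod 4).
    Then x = 8 + 13·1 = 21, valid modulo lcm(13, 4) = 52: x ≡ 21 (mod 52).
  Combine with x ≡ 1 (mod 3): since gcd(52, 3) = 1, we get a unique residue mod 156.
    Write x = 21 + 52·t and substitute into x ≡ 1 (mod 3): 52·t ≡ 1 − 21 = -20 (mod 3).
    Reduce coefficients mod 3: 1·t ≡ 1 (mod 3).
    So t ≡ 1 (mod 3).
    Then x = 21 + 52·1 = 73, valid modulo lcm(52, 3) = 156: x ≡ 73 (mod 156).
Verify: 73 mod 13 = 8 ✓, 73 mod 4 = 1 ✓, 73 mod 3 = 1 ✓.

x ≡ 73 (mod 156).


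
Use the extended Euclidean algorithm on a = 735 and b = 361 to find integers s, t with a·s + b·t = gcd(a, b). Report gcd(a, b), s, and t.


Euclidean algorithm on (735, 361) — divide until remainder is 0:
  735 = 2 · 361 + 13
  361 = 27 · 13 + 10
  13 = 1 · 10 + 3
  10 = 3 · 3 + 1
  3 = 3 · 1 + 0
gcd(735, 361) = 1.
Track Bezout coefficients alongside the remainders: start with r₀ = 735 = a·1 + b·0 (s = 1, t = 0) and r₁ = 361 = a·0 + b·1 (s = 0, t = 1); each new remainder r_{k+1} = r_{k-1} − q_k·r_k inherits s_{k+1} = s_{k-1} − q_k·s_k, t_{k+1} = t_{k-1} − q_k·t_k, so r_k = a·s_k + b·t_k at every step:
  q = 2: r = 13, s = 1 − 2·0 = 1, t = 0 − 2·1 = -2  (check: 735·1 + 361·(-2) = 13)
  q = 27: r = 10, s = 0 − 27·1 = -27, t = 1 − 27·(-2) = 55  (check: 735·(-27) + 361·55 = 10)
  q = 1: r = 3, s = 1 − 1·(-27) = 28, t = -2 − 1·55 = -57  (check: 735·28 + 361·(-57) = 3)
  q = 3: r = 1, s = -27 − 3·28 = -111, t = 55 − 3·(-57) = 226  (check: 735·(-111) + 361·226 = 1)
The row with r = 1 (the gcd) gives the Bezout coefficients s = -111, t = 226.
Result: 735 · (-111) + 361 · (226) = 1.

gcd(735, 361) = 1; s = -111, t = 226 (check: 735·(-111) + 361·226 = 1).


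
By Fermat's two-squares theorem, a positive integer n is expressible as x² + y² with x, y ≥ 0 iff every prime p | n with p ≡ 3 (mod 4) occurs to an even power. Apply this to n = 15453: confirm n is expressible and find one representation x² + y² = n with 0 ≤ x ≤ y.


Step 1: Factor n = 15453 = 3^2 · 17 · 101.
Step 2: Check the mod-4 condition on each prime factor: 3 ≡ 3 (mod 4), exponent 2 (must be even); 17 ≡ 1 (mod 4), exponent 1; 101 ≡ 1 (mod 4), exponent 1.
All primes ≡ 3 (mod 4) appear to even exponent (or don't appear), so by the two-squares theorem n IS expressible as a sum of two squares.
Step 3: Build a representation. Group n = k² · m with k = 3 and m = 17 · 101 = 1717 (a product of primes ≡ 1 (mod 4)); a representation of m scales to one of n via (k·x)² + (k·y)² = k²(x² + y²). Each prime p ≡ 1 (mod 4) is itself a sum of two squares; find a² by testing p − a² for a perfect square:
  17: 17 − 1² = 16 = 4² ⇒ 17 = 1² + 4².
  101: 101 − 1² = 100 = 10² ⇒ 101 = 1² + 10².
  Combine using the Brahmagupta–Fibonacci identity (a² + b²)(c² + d²) = (ac − bd)² + (ad + bc)² = (ac + bd)² + (ad − bc)²:
  17 · 101 = 1717: from (1² + 4²)(1² + 10²), take (1·1 − 4·10, 1·10 + 4·1) = (1 − 40, 10 + 4) = (-39, 14); dropping signs (only squares matter) gives (39, 14); check 39² + 14² = 1521 + 196 = 1717 ✓.
  Scale by k = 3: (3·39, 3·14) = (117, 42).
Step 4: Order so x ≤ y and verify: 42² + 117² = 1764 + 13689 = 15453 = n. ✓

n = 15453 = 42² + 117² (one valid representation with x ≤ y).


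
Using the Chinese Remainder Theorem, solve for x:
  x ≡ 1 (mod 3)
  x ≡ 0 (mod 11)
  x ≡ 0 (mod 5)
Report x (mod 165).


Moduli 3, 11, 5 are pairwise coprime; by CRT there is a unique solution modulo M = 3 · 11 · 5 = 165.
Solve pairwise, accumulating the modulus:
  Start with x ≡ 1 (mod 3).
  Combine with x ≡ 0 (mod 11): since gcd(3, 11) = 1, we get a unique residue mod 33.
    Write x = 1 + 3·t and substitute into x ≡ 0 (mod 11): 3·t ≡ 0 − 1 = -1 (mod 11).
    Reduce coefficients mod 11: 3·t ≡ 10 (mod 11).
    The inverse of 3 mod 11 is 4 (since 3·4 = 12 = 1·11 + 1), so t ≡ 4·10 = 40 ≡ 7 (mod 11).
    Then x = 1 + 3·7 = 22, valid modulo lcm(3, 11) = 33: x ≡ 22 (mod 33).
  Combine with x ≡ 0 (mod 5): since gcd(33, 5) = 1, we get a unique residue mod 165.
    Write x = 22 + 33·t and substitute into x ≡ 0 (mod 5): 33·t ≡ 0 − 22 = -22 (mod 5).
    Reduce coefficients mod 5: 3·t ≡ 3 (mod 5).
    The inverse of 3 mod 5 is 2 (since 3·2 = 6 = 1·5 + 1), so t ≡ 2·3 = 6 ≡ 1 (mod 5).
    Then x = 22 + 33·1 = 55, valid modulo lcm(33, 5) = 165: x ≡ 55 (mod 165).
Verify: 55 mod 3 = 1 ✓, 55 mod 11 = 0 ✓, 55 mod 5 = 0 ✓.

x ≡ 55 (mod 165).


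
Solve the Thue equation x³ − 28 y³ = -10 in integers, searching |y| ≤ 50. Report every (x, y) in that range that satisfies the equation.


The equation is x³ - 28y³ = -10. For fixed y, x³ = 28·y³ − 10, so a solution requires the RHS to be a perfect cube.
Strategy: iterate y from -50 to 50, compute RHS = 28·y³ − 10, and check whether it is a (positive or negative) perfect cube.
Check small values of y:
  y = 0: RHS = -10 is not a perfect cube.
  y = 1: RHS = 18 is not a perfect cube.
  y = -1: RHS = -38 is not a perfect cube.
  y = 2: RHS = 214 is not a perfect cube.
  y = -2: RHS = -234 is not a perfect cube.
  y = 3: RHS = 746 is not a perfect cube.
  y = -3: RHS = -766 is not a perfect cube.
Continuing the search up to |y| = 50 finds no solutions either.
No (x, y) in the scanned range satisfies the equation.

No integer solutions with |y| ≤ 50.


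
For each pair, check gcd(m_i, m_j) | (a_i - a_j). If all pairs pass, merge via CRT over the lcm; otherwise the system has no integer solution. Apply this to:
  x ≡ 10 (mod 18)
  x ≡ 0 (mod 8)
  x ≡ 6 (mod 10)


Moduli 18, 8, 10 are not pairwise coprime, so CRT works modulo lcm(m_i) when all pairwise compatibility conditions hold.
Pairwise compatibility: gcd(m_i, m_j) must divide a_i - a_j for every pair.
Merge one congruence at a time:
  Start: x ≡ 10 (mod 18).
  Combine with x ≡ 0 (mod 8): gcd(18, 8) = 2; 0 - 10 = -10, which IS divisible by 2, so compatible.
    Write x = 10 + 18·t and substitute into x ≡ 0 (mod 8): 18·t ≡ 0 − 10 = -10 (mod 8).
    Divide the congruence (and modulus) by g = 2: 9·t ≡ -5 (mod 4).
    Reduce coefficients mod 4: 1·t ≡ 3 (mod 4).
    So t ≡ 3 (mod 4).
    Then x = 10 + 18·3 = 64, valid modulo lcm(18, 8) = 72: x ≡ 64 (mod 72).
  Combine with x ≡ 6 (mod 10): gcd(72, 10) = 2; 6 - 64 = -58, which IS divisible by 2, so compatible.
    Write x = 64 + 72·t and substitute into x ≡ 6 (mod 10): 72·t ≡ 6 − 64 = -58 (mod 10).
    Divide the congruence (and modulus) by g = 2: 36·t ≡ -29 (mod 5).
    Reduce coefficients mod 5: 1·t ≡ 1 (mod 5).
    So t ≡ 1 (mod 5).
    Then x = 64 + 72·1 = 136, valid modulo lcm(72, 10) = 360: x ≡ 136 (mod 360).
Verify: 136 mod 18 = 10, 136 mod 8 = 0, 136 mod 10 = 6.

x ≡ 136 (mod 360).


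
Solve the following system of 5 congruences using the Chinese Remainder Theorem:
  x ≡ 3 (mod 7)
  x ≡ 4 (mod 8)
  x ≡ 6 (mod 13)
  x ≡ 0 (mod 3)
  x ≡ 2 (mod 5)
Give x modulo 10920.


Product of moduli M = 7 · 8 · 13 · 3 · 5 = 10920.
Merge one congruence at a time:
  Start: x ≡ 3 (mod 7).
  Combine with x ≡ 4 (mod 8); new modulus lcm = 56.
    Write x = 3 + 7·t and substitute into x ≡ 4 (mod 8): 7·t ≡ 4 − 3 = 1 (mod 8).
    The inverse of 7 mod 8 is 7 (since 7·7 = 49 = 6·8 + 1), so t ≡ 7·1 = 7 ≡ 7 (mod 8).
    Then x = 3 + 7·7 = 52, valid modulo lcm(7, 8) = 56: x ≡ 52 (mod 56).
  Combine with x ≡ 6 (mod 13); new modulus lcm = 728.
    Write x = 52 + 56·t and substitute into x ≡ 6 (mod 13): 56·t ≡ 6 − 52 = -46 (mod 13).
    Reduce coefficients mod 13: 4·t ≡ 6 (mod 13).
    The inverse of 4 mod 13 is 10 (since 4·10 = 40 = 3·13 + 1), so t ≡ 10·6 = 60 ≡ 8 (mod 13).
    Then x = 52 + 56·8 = 500, valid modulo lcm(56, 13) = 728: x ≡ 500 (mod 728).
  Combine with x ≡ 0 (mod 3); new modulus lcm = 2184.
    Write x = 500 + 728·t and substitute into x ≡ 0 (mod 3): 728·t ≡ 0 − 500 = -500 (mod 3).
    Reduce coefficients mod 3: 2·t ≡ 1 (mod 3).
    The inverse of 2 mod 3 is 2 (since 2·2 = 4 = 1·3 + 1), so t ≡ 2·1 = 2 ≡ 2 (mod 3).
    Then x = 500 + 728·2 = 1956, valid modulo lcm(728, 3) = 2184: x ≡ 1956 (mod 2184).
  Combine with x ≡ 2 (mod 5); new modulus lcm = 10920.
    Write x = 1956 + 2184·t and substitute into x ≡ 2 (mod 5): 2184·t ≡ 2 − 1956 = -1954 (mod 5).
    Reduce coefficients mod 5: 4·t ≡ 1 (mod 5).
    The inverse of 4 mod 5 is 4 (since 4·4 = 16 = 3·5 + 1), so t ≡ 4·1 = 4 ≡ 4 (mod 5).
    Then x = 1956 + 2184·4 = 10692, valid modulo lcm(2184, 5) = 10920: x ≡ 10692 (mod 10920).
Verify against each original: 10692 mod 7 = 3, 10692 mod 8 = 4, 10692 mod 13 = 6, 10692 mod 3 = 0, 10692 mod 5 = 2.

x ≡ 10692 (mod 10920).


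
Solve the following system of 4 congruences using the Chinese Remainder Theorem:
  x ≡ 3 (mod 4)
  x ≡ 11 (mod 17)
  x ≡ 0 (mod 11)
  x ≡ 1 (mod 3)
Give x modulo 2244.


Product of moduli M = 4 · 17 · 11 · 3 = 2244.
Merge one congruence at a time:
  Start: x ≡ 3 (mod 4).
  Combine with x ≡ 11 (mod 17); new modulus lcm = 68.
    Write x = 3 + 4·t and substitute into x ≡ 11 (mod 17): 4·t ≡ 11 − 3 = 8 (mod 17).
    The inverse of 4 mod 17 is 13 (since 4·13 = 52 = 3·17 + 1), so t ≡ 13·8 = 104 ≡ 2 (mod 17).
    Then x = 3 + 4·2 = 11, valid modulo lcm(4, 17) = 68: x ≡ 11 (mod 68).
  Combine with x ≡ 0 (mod 11); new modulus lcm = 748.
    Write x = 11 + 68·t and substitute into x ≡ 0 (mod 11): 68·t ≡ 0 − 11 = -11 (mod 11).
    Reduce coefficients mod 11: 2·t ≡ 0 (mod 11).
    The inverse of 2 mod 11 is 6 (since 2·6 = 12 = 1·11 + 1), so t ≡ 6·0 = 0 ≡ 0 (mod 11).
    Then x = 11 + 68·0 = 11, valid modulo lcm(68, 11) = 748: x ≡ 11 (mod 748).
  Combine with x ≡ 1 (mod 3); new modulus lcm = 2244.
    Write x = 11 + 748·t and substitute into x ≡ 1 (mod 3): 748·t ≡ 1 − 11 = -10 (mod 3).
    Reduce coefficients mod 3: 1·t ≡ 2 (mod 3).
    So t ≡ 2 (mod 3).
    Then x = 11 + 748·2 = 1507, valid modulo lcm(748, 3) = 2244: x ≡ 1507 (mod 2244).
Verify against each original: 1507 mod 4 = 3, 1507 mod 17 = 11, 1507 mod 11 = 0, 1507 mod 3 = 1.

x ≡ 1507 (mod 2244).
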